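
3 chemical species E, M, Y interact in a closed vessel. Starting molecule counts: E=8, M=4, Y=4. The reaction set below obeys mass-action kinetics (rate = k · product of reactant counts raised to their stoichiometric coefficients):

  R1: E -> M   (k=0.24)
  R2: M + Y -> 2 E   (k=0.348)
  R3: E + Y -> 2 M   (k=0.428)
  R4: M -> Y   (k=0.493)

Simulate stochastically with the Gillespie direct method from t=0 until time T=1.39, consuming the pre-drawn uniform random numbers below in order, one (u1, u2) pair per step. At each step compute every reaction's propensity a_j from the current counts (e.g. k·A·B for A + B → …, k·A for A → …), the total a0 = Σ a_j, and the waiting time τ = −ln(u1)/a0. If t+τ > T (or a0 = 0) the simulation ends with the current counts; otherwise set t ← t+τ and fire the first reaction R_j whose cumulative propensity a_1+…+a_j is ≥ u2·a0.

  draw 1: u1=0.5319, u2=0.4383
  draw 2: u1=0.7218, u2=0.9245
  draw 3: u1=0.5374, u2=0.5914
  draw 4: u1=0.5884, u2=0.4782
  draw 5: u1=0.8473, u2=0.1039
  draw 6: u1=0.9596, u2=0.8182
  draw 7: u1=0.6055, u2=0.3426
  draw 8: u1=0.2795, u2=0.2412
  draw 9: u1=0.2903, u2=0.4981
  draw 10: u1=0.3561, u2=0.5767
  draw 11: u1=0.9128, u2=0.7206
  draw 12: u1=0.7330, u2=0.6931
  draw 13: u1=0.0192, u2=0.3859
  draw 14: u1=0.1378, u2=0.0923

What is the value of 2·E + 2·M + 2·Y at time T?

Value at T = 32

Check how each reaction changes W = 2·E + 2·M + 2·Y (weight of products minus weight of reactants):
R1: E -> M: (2·1) − (2·1) = 2 − 2 = 0
R2: M + Y -> 2 E: (2·2) − (2·1 + 2·1) = 4 − 4 = 0
R3: E + Y -> 2 M: (2·2) − (2·1 + 2·1) = 4 − 4 = 0
R4: M -> Y: (2·1) − (2·1) = 2 − 2 = 0
Every reaction leaves W unchanged, so W is conserved and no simulation is needed: W(T) = W(0) = 2·8 + 2·4 + 2·4 = 32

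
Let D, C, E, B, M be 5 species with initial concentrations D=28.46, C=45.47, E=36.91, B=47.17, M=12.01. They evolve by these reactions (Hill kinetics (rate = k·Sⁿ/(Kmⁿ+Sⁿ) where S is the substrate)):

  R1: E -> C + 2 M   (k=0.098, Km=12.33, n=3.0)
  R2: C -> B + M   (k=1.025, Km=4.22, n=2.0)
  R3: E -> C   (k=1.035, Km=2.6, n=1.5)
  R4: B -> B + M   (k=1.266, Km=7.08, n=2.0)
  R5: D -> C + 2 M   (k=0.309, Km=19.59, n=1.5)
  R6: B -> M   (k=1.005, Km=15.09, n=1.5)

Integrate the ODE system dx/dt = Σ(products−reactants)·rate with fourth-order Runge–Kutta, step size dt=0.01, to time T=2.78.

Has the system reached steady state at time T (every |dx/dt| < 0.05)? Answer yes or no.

Steady state at T: no

RK4 with dt=0.01: 278 steps to T=2.78. Trajectory (selected grid times):
t=0.00: D=28.46 C=45.47 E=36.91 B=47.17 M=12.01
t=0.31: D=28.40 C=45.56 E=36.57 B=47.22 M=13.15
t=0.62: D=28.34 C=45.65 E=36.22 B=47.27 M=14.30
t=0.93: D=28.28 C=45.74 E=35.88 B=47.32 M=15.44
t=1.24: D=28.22 C=45.83 E=35.53 B=47.37 M=16.58
t=1.54: D=28.16 C=45.92 E=35.20 B=47.42 M=17.69
t=1.85: D=28.10 C=46.00 E=34.86 B=47.47 M=18.83
t=2.16: D=28.04 C=46.09 E=34.51 B=47.53 M=19.97
t=2.47: D=27.98 C=46.18 E=34.17 B=47.58 M=21.11
t=2.78: D=27.92 C=46.27 E=33.83 B=47.63 M=22.26
Rates at T: R1=0.0935, R2=1.0165, R3=1.0134, R4=1.2386, R5=0.1946, R6=0.8529
dx/dt at T (Σ net stoichiometry × rate): D=-0.1946, C=+0.2849, E=-1.1069, B=+0.1637, M=+3.6842
Largest |dx/dt| is |+3.6842| (M) ≥ 0.05 → not steady.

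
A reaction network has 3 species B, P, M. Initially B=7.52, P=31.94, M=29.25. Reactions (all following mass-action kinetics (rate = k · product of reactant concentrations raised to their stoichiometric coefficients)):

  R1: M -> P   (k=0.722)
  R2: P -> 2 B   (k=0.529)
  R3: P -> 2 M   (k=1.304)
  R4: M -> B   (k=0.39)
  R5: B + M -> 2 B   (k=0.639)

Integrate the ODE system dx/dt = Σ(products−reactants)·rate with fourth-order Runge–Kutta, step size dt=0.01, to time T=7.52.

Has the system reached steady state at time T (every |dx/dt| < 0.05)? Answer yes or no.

Steady state at T: yes

RK4 with dt=0.01: 752 steps to T=7.52. Trajectory (selected grid times):
t=0.00: B=7.52 P=31.94 M=29.25
t=0.84: B=87.56 P=7.50 M=0.36
t=1.67: B=99.59 P=1.68 M=0.07
t=2.51: B=102.29 P=0.37 M=0.01
t=3.34: B=102.88 P=0.08 M=0.00
t=4.18: B=103.01 P=0.02 M=0.00
t=5.01: B=103.04 P=0.00 M=0.00
t=5.85: B=103.05 P=0.00 M=0.00
t=6.68: B=103.05 P=0.00 M=0.00
t=7.52: B=103.05 P=0.00 M=0.00
Rates at T: R1=0.0000, R2=0.0000, R3=0.0001, R4=0.0000, R5=0.0001
dx/dt at T (Σ net stoichiometry × rate): B=+0.0002, P=-0.0001, M=-0.0000
Largest |dx/dt| is |+0.0002| (B) < 0.05 → steady.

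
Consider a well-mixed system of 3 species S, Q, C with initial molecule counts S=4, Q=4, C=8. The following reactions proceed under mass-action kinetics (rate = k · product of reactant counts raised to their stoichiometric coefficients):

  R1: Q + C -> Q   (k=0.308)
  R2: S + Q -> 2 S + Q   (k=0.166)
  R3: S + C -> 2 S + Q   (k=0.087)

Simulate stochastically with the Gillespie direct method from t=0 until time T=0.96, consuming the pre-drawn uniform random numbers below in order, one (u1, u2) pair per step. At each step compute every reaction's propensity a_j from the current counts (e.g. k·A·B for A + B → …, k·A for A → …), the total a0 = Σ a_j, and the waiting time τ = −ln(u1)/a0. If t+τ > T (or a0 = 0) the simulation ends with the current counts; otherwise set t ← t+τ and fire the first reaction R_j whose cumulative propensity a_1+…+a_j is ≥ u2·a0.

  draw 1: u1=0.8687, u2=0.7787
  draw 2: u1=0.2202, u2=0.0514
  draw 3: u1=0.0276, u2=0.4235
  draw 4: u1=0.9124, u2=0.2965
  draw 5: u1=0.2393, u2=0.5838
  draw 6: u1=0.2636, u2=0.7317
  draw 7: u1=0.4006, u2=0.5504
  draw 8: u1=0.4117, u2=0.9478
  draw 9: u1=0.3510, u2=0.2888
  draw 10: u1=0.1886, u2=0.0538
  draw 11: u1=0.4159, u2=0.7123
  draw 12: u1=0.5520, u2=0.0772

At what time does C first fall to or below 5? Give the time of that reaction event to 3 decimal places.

Threshold first reached at t = 0.346

t=0.000: S=4 Q=4 C=8
Draw 1: a1=9.856, a2=2.656, a3=2.784, a0=15.296; τ=−ln(0.8687)/15.296=0.009 → t=0.009; u2·a0=0.7787·15.296=11.911; a1=9.856 < 11.911 ≤ a1+a2=12.512 → R2 fires; S=5 Q=4 C=8
Draw 2: a1=9.856, a2=3.320, a3=3.480, a0=16.656; τ=−ln(0.2202)/16.656=0.091 → t=0.100; u2·a0=0.0514·16.656=0.856 ≤ a1=9.856 → R1 fires; S=5 Q=4 C=7
Draw 3: a1=8.624, a2=3.320, a3=3.045, a0=14.989; τ=−ln(0.0276)/14.989=0.240 → t=0.340; u2·a0=0.4235·14.989=6.348 ≤ a1=8.624 → R1 fires; S=5 Q=4 C=6
Draw 4: a1=7.392, a2=3.320, a3=2.610, a0=13.322; τ=−ln(0.9124)/13.322=0.007 → t=0.346; u2·a0=0.2965·13.322=3.950 ≤ a1=7.392 → R1 fires; S=5 Q=4 C=5
Draw 5: a1=6.160, a2=3.320, a3=2.175, a0=11.655; τ=−ln(0.2393)/11.655=0.123 → t=0.469; u2·a0=0.5838·11.655=6.804; a1=6.160 < 6.804 ≤ a1+a2=9.480 → R2 fires; S=6 Q=4 C=5
Draw 6: a1=6.160, a2=3.984, a3=2.610, a0=12.754; τ=−ln(0.2636)/12.754=0.105 → t=0.574; u2·a0=0.7317·12.754=9.332; a1=6.160 < 9.332 ≤ a1+a2=10.144 → R2 fires; S=7 Q=4 C=5
Draw 7: a1=6.160, a2=4.648, a3=3.045, a0=13.853; τ=−ln(0.4006)/13.853=0.066 → t=0.640; u2·a0=0.5504·13.853=7.625; a1=6.160 < 7.625 ≤ a1+a2=10.808 → R2 fires; S=8 Q=4 C=5
Draw 8: a1=6.160, a2=5.312, a3=3.480, a0=14.952; τ=−ln(0.4117)/14.952=0.059 → t=0.699; u2·a0=0.9478·14.952=14.172; a1+a2=11.472 < 14.172 ≤ a1+…+a3=14.952 → R3 fires; S=9 Q=5 C=4
Draw 9: a1=6.160, a2=7.470, a3=3.132, a0=16.762; τ=−ln(0.3510)/16.762=0.062 → t=0.762; u2·a0=0.2888·16.762=4.841 ≤ a1=6.160 → R1 fires; S=9 Q=5 C=3
Draw 10: a1=4.620, a2=7.470, a3=2.349, a0=14.439; τ=−ln(0.1886)/14.439=0.116 → t=0.877; u2·a0=0.0538·14.439=0.777 ≤ a1=4.620 → R1 fires; S=9 Q=5 C=2
Draw 11: a1=3.080, a2=7.470, a3=1.566, a0=12.116; τ=−ln(0.4159)/12.116=0.072 → t=0.949; u2·a0=0.7123·12.116=8.630; a1=3.080 < 8.630 ≤ a1+a2=10.550 → R2 fires; S=10 Q=5 C=2
Draw 12: a1=3.080, a2=8.300, a3=1.740, a0=13.120; τ=−ln(0.5520)/13.120=0.045 → t=0.995 > T=0.96: stop.
C first becomes ≤ 5 when it reaches 5 at the event at t=0.346.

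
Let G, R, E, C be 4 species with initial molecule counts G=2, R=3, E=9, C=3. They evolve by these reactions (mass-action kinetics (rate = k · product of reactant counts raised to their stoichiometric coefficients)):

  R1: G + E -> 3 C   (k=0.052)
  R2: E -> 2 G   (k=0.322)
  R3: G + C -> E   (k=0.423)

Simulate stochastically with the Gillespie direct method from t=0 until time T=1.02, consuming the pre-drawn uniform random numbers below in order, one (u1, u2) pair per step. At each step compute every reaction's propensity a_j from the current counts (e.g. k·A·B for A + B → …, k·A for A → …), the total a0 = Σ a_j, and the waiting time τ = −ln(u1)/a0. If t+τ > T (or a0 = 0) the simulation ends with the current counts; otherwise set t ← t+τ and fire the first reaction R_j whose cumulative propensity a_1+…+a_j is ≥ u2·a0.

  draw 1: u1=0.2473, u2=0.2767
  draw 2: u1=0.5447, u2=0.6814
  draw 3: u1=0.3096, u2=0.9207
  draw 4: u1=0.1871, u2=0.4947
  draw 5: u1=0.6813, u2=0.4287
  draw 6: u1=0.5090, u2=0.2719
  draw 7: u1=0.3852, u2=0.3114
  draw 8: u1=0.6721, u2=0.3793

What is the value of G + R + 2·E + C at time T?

Check how each reaction changes W = G + R + 2·E + C (weight of products minus weight of reactants):
R1: G + E -> 3 C: (1·3) − (1·1 + 2·1) = 3 − 3 = 0
R2: E -> 2 G: (1·2) − (2·1) = 2 − 2 = 0
R3: G + C -> E: (2·1) − (1·1 + 1·1) = 2 − 2 = 0
Every reaction leaves W unchanged, so W is conserved and no simulation is needed: W(T) = W(0) = 2 + 3 + 2·9 + 3 = 26

Value at T = 26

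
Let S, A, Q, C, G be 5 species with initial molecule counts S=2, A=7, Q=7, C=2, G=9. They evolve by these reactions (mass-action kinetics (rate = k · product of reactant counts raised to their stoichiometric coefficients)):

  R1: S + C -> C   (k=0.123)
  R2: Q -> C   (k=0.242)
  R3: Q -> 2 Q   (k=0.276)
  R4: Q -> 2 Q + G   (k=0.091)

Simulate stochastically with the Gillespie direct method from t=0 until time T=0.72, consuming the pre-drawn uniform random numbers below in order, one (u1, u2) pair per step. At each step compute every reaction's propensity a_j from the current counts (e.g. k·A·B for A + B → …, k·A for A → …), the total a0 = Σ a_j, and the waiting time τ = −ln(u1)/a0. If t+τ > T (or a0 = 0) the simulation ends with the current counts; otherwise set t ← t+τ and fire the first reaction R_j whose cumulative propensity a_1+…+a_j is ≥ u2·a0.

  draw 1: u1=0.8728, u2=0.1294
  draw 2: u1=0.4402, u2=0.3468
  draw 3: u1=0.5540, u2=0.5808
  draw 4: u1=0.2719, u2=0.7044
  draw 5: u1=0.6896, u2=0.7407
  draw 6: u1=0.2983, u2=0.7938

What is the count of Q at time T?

t=0.000: S=2 A=7 Q=7 C=2 G=9
Draw 1: a1=0.492, a2=1.694, a3=1.932, a4=0.637, a0=4.755; τ=−ln(0.8728)/4.755=0.029 → t=0.029; u2·a0=0.1294·4.755=0.615; a1=0.492 < 0.615 ≤ a1+a2=2.186 → R2 fires; S=2 A=7 Q=6 C=3 G=9
Draw 2: a1=0.738, a2=1.452, a3=1.656, a4=0.546, a0=4.392; τ=−ln(0.4402)/4.392=0.187 → t=0.215; u2·a0=0.3468·4.392=1.523; a1=0.738 < 1.523 ≤ a1+a2=2.190 → R2 fires; S=2 A=7 Q=5 C=4 G=9
Draw 3: a1=0.984, a2=1.210, a3=1.380, a4=0.455, a0=4.029; τ=−ln(0.5540)/4.029=0.147 → t=0.362; u2·a0=0.5808·4.029=2.340; a1+a2=2.194 < 2.340 ≤ a1+…+a3=3.574 → R3 fires; S=2 A=7 Q=6 C=4 G=9
Draw 4: a1=0.984, a2=1.452, a3=1.656, a4=0.546, a0=4.638; τ=−ln(0.2719)/4.638=0.281 → t=0.643; u2·a0=0.7044·4.638=3.267; a1+a2=2.436 < 3.267 ≤ a1+…+a3=4.092 → R3 fires; S=2 A=7 Q=7 C=4 G=9
Draw 5: a1=0.984, a2=1.694, a3=1.932, a4=0.637, a0=5.247; τ=−ln(0.6896)/5.247=0.071 → t=0.714; u2·a0=0.7407·5.247=3.886; a1+a2=2.678 < 3.886 ≤ a1+…+a3=4.610 → R3 fires; S=2 A=7 Q=8 C=4 G=9
Draw 6: a1=0.984, a2=1.936, a3=2.208, a4=0.728, a0=5.856; τ=−ln(0.2983)/5.856=0.207 → t=0.920 > T=0.72: stop.
Read off Q at T=0.72: 8

Q at T = 8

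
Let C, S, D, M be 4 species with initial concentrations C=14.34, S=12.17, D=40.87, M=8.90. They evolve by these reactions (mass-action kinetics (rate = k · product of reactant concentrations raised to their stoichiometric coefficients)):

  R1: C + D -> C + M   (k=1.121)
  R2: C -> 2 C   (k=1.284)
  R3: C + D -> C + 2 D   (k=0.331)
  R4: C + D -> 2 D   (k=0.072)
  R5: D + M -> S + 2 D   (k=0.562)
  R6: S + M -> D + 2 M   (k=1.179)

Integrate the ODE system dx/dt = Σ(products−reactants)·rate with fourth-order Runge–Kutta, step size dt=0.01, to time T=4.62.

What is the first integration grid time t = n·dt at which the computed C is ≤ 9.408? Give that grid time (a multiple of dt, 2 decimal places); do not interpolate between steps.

RK4 with dt=0.01: 462 steps to T=4.62. Trajectory (selected grid times):
t=0.00: C=14.34 S=12.17 D=40.87 M=8.90
t=0.08: C=10.35 S=54.68 D=185.47 M=49.22
t=0.09: C=8.91 S=78.95 D=271.36 M=49.27
t=0.51: C=0.00 S=271.86 D=954.26 M=0.00
t=1.03: C=0.00 S=271.86 D=954.26 M=0.00
t=1.54: C=0.00 S=271.86 D=954.26 M=0.00
t=2.05: C=0.00 S=271.86 D=954.26 M=0.00
t=2.57: C=0.00 S=271.86 D=954.26 M=0.00
t=3.08: C=0.00 S=271.86 D=954.26 M=0.00
t=3.59: C=0.00 S=271.86 D=954.26 M=0.00
t=4.11: C=0.00 S=271.86 D=954.26 M=0.00
t=4.62: C=0.00 S=271.86 D=954.26 M=0.00
C(0.08)=10.350 > 9.408 but C(0.09)=8.913 ≤ 9.408, so the first grid time is t=0.09.

Threshold first reached at t = 0.09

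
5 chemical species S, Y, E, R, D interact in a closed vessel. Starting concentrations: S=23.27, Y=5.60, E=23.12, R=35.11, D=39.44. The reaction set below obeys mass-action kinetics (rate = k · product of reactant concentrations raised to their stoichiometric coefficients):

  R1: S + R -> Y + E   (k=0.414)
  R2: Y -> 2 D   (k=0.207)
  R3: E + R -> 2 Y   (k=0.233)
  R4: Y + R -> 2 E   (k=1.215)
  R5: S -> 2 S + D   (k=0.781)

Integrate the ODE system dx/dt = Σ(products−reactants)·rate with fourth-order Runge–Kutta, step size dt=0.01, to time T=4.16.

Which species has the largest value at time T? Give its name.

RK4 with dt=0.01: 416 steps to T=4.16. Trajectory (selected grid times):
t=0.00: S=23.27 Y=5.60 E=23.12 R=35.11 D=39.44
t=0.46: S=20.85 Y=16.28 E=54.89 R=0.00 D=49.02
t=0.92: S=29.86 Y=14.80 E=54.89 R=0.00 D=60.99
t=1.39: S=43.10 Y=13.43 E=54.89 R=0.00 D=76.97
t=1.85: S=61.73 Y=12.21 E=54.89 R=0.00 D=98.05
t=2.31: S=88.42 Y=11.10 E=54.89 R=0.00 D=126.95
t=2.77: S=126.64 Y=10.09 E=54.89 R=0.00 D=167.18
t=3.24: S=182.80 Y=9.15 E=54.89 R=0.00 D=225.22
t=3.70: S=261.82 Y=8.32 E=54.89 R=0.00 D=305.90
t=4.16: S=375.00 Y=7.57 E=54.89 R=0.00 D=420.59
At T=4.16: S=375.00 Y=7.57 E=54.89 R=0.00 D=420.59; the largest is D.

Dominant species at T: D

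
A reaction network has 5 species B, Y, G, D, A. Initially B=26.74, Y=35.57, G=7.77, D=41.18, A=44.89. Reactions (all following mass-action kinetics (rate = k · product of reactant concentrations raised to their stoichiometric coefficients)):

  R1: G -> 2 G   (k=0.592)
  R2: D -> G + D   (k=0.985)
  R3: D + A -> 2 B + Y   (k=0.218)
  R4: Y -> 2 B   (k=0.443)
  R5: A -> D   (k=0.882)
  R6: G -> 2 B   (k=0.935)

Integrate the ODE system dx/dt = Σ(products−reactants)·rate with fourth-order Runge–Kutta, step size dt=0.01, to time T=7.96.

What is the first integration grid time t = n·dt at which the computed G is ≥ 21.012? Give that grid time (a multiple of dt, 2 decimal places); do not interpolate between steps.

Threshold first reached at t = 1.92

RK4 with dt=0.01: 796 steps to T=7.96. Trajectory (selected grid times):
t=0.00: B=26.74 Y=35.57 G=7.77 D=41.18 A=44.89
t=0.88: B=166.91 Y=50.89 G=16.98 D=10.96 A=1.07
t=1.77: B=233.31 Y=34.86 G=20.54 D=10.50 A=0.06
t=1.91: B=242.97 Y=32.78 G=20.99 D=10.50 A=0.04
t=1.92: B=243.66 Y=32.64 G=21.02 D=10.49 A=0.04
t=2.65: B=291.88 Y=23.64 G=23.03 D=10.48 A=0.00
t=3.54: B=347.26 Y=15.94 G=24.89 D=10.48 A=0.00
t=4.42: B=399.68 Y=10.79 G=26.24 D=10.48 A=0.00
t=5.31: B=451.28 Y=7.28 G=27.26 D=10.48 A=0.00
t=6.19: B=501.46 Y=4.93 G=27.99 D=10.48 A=0.00
t=7.08: B=551.75 Y=3.32 G=28.54 D=10.48 A=0.00
t=7.96: B=601.21 Y=2.25 G=28.95 D=10.48 A=0.00
G(1.91)=20.991 < 21.012 but G(1.92)=21.022 ≥ 21.012, so the first grid time is t=1.92.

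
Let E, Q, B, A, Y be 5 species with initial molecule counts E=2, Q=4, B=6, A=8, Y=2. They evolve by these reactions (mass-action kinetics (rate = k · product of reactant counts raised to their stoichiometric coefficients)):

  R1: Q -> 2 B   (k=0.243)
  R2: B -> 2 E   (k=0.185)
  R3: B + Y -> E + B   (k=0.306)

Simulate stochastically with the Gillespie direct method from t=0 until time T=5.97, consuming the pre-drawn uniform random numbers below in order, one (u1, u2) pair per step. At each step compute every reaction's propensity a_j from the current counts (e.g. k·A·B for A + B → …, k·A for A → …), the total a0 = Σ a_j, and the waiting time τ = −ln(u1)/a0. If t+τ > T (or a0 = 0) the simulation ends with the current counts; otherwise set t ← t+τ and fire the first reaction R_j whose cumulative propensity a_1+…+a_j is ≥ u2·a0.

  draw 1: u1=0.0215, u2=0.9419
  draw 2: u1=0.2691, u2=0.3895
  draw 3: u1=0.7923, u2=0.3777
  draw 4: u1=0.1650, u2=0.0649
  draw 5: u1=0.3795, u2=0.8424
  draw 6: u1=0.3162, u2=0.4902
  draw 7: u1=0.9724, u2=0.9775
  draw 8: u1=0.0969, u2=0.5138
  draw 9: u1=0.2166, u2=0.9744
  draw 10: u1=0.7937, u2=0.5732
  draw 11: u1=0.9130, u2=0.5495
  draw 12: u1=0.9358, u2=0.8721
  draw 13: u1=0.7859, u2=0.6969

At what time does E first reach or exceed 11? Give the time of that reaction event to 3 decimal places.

t=0.000: E=2 Q=4 B=6 A=8 Y=2
Draw 1: a1=0.972, a2=1.110, a3=3.672, a0=5.754; τ=−ln(0.0215)/5.754=0.667 → t=0.667; u2·a0=0.9419·5.754=5.420; a1+a2=2.082 < 5.420 ≤ a1+…+a3=5.754 → R3 fires; E=3 Q=4 B=6 A=8 Y=1
Draw 2: a1=0.972, a2=1.110, a3=1.836, a0=3.918; τ=−ln(0.2691)/3.918=0.335 → t=1.002; u2·a0=0.3895·3.918=1.526; a1=0.972 < 1.526 ≤ a1+a2=2.082 → R2 fires; E=5 Q=4 B=5 A=8 Y=1
Draw 3: a1=0.972, a2=0.925, a3=1.530, a0=3.427; τ=−ln(0.7923)/3.427=0.068 → t=1.070; u2·a0=0.3777·3.427=1.294; a1=0.972 < 1.294 ≤ a1+a2=1.897 → R2 fires; E=7 Q=4 B=4 A=8 Y=1
Draw 4: a1=0.972, a2=0.740, a3=1.224, a0=2.936; τ=−ln(0.1650)/2.936=0.614 → t=1.684; u2·a0=0.0649·2.936=0.191 ≤ a1=0.972 → R1 fires; E=7 Q=3 B=6 A=8 Y=1
Draw 5: a1=0.729, a2=1.110, a3=1.836, a0=3.675; τ=−ln(0.3795)/3.675=0.264 → t=1.948; u2·a0=0.8424·3.675=3.096; a1+a2=1.839 < 3.096 ≤ a1+…+a3=3.675 → R3 fires; E=8 Q=3 B=6 A=8 Y=0
Draw 6: a1=0.729, a2=1.110, a3=0.000, a0=1.839; τ=−ln(0.3162)/1.839=0.626 → t=2.574; u2·a0=0.4902·1.839=0.901; a1=0.729 < 0.901 ≤ a1+a2=1.839 → R2 fires; E=10 Q=3 B=5 A=8 Y=0
Draw 7: a1=0.729, a2=0.925, a3=0.000, a0=1.654; τ=−ln(0.9724)/1.654=0.017 → t=2.591; u2·a0=0.9775·1.654=1.617; a1=0.729 < 1.617 ≤ a1+a2=1.654 → R2 fires; E=12 Q=3 B=4 A=8 Y=0
Draw 8: a1=0.729, a2=0.740, a3=0.000, a0=1.469; τ=−ln(0.0969)/1.469=1.589 → t=4.180; u2·a0=0.5138·1.469=0.755; a1=0.729 < 0.755 ≤ a1+a2=1.469 → R2 fires; E=14 Q=3 B=3 A=8 Y=0
Draw 9: a1=0.729, a2=0.555, a3=0.000, a0=1.284; τ=−ln(0.2166)/1.284=1.191 → t=5.371; u2·a0=0.9744·1.284=1.251; a1=0.729 < 1.251 ≤ a1+a2=1.284 → R2 fires; E=16 Q=3 B=2 A=8 Y=0
Draw 10: a1=0.729, a2=0.370, a3=0.000, a0=1.099; τ=−ln(0.7937)/1.099=0.210 → t=5.581; u2·a0=0.5732·1.099=0.630 ≤ a1=0.729 → R1 fires; E=16 Q=2 B=4 A=8 Y=0
Draw 11: a1=0.486, a2=0.740, a3=0.000, a0=1.226; τ=−ln(0.9130)/1.226=0.074 → t=5.655; u2·a0=0.5495·1.226=0.674; a1=0.486 < 0.674 ≤ a1+a2=1.226 → R2 fires; E=18 Q=2 B=3 A=8 Y=0
Draw 12: a1=0.486, a2=0.555, a3=0.000, a0=1.041; τ=−ln(0.9358)/1.041=0.064 → t=5.719; u2·a0=0.8721·1.041=0.908; a1=0.486 < 0.908 ≤ a1+a2=1.041 → R2 fires; E=20 Q=2 B=2 A=8 Y=0
Draw 13: a1=0.486, a2=0.370, a3=0.000, a0=0.856; τ=−ln(0.7859)/0.856=0.281 → t=6.001 > T=5.97: stop.
E first becomes ≥ 11 when it reaches 12 at the event at t=2.591.

Threshold first reached at t = 2.591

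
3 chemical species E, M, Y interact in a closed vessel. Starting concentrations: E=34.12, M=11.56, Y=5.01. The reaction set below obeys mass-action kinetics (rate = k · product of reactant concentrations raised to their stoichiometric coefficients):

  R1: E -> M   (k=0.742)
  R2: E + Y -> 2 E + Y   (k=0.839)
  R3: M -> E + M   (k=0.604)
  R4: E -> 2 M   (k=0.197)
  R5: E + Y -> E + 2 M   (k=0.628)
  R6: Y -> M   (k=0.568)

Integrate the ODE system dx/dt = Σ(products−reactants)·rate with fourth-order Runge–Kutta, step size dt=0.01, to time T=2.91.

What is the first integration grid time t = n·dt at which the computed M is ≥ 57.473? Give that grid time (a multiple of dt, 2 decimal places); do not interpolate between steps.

Threshold first reached at t = 0.93

RK4 with dt=0.01: 291 steps to T=2.91. Trajectory (selected grid times):
t=0.00: E=34.12 M=11.56 Y=5.01
t=0.32: E=34.86 M=34.73 Y=0.00
t=0.65: E=32.67 M=47.30 Y=0.00
t=0.92: E=32.92 M=57.31 Y=0.00
t=0.93: E=32.96 M=57.69 Y=0.00
t=0.97: E=33.13 M=59.19 Y=0.00
t=1.29: E=35.49 M=71.61 Y=0.00
t=1.62: E=39.55 M=85.63 Y=0.00
t=1.94: E=44.89 M=100.93 Y=0.00
t=2.26: E=51.59 M=118.43 Y=0.00
t=2.59: E=59.98 M=139.29 Y=0.00
t=2.91: E=69.68 M=162.81 Y=0.00
M(0.92)=57.314 < 57.473 but M(0.93)=57.688 ≥ 57.473, so the first grid time is t=0.93.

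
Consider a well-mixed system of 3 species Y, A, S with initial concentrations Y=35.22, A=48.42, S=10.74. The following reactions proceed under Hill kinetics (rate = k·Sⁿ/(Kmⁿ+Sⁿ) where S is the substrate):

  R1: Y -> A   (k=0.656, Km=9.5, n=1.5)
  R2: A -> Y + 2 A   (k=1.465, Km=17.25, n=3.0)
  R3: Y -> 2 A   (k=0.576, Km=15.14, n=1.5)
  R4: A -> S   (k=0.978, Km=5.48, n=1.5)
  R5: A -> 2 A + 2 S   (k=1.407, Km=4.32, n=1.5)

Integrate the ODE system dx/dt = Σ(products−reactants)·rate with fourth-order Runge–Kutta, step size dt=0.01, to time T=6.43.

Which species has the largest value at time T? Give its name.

Dominant species at T: A

RK4 with dt=0.01: 643 steps to T=6.43. Trajectory (selected grid times):
t=0.00: Y=35.22 A=48.42 S=10.74
t=0.71: Y=35.49 A=50.77 S=13.36
t=1.43: Y=35.77 A=53.16 S=16.02
t=2.14: Y=36.04 A=55.52 S=18.64
t=2.86: Y=36.33 A=57.93 S=21.31
t=3.57: Y=36.61 A=60.30 S=23.95
t=4.29: Y=36.90 A=62.72 S=26.62
t=5.00: Y=37.18 A=65.10 S=29.26
t=5.72: Y=37.47 A=67.53 S=31.94
t=6.43: Y=37.75 A=69.92 S=34.59
At T=6.43: Y=37.75 A=69.92 S=34.59; the largest is A.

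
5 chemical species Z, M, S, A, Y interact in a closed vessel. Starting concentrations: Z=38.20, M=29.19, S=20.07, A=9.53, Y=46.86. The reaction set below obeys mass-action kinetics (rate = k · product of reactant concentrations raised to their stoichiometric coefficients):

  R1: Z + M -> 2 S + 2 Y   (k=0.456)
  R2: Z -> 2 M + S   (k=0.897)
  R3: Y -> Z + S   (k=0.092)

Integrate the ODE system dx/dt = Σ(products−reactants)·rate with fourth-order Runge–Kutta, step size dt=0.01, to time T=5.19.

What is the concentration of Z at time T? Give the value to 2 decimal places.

RK4 with dt=0.01: 519 steps to T=5.19. Trajectory (selected grid times):
t=0.00: Z=38.20 M=29.19 S=20.07 A=9.53 Y=46.86
t=0.58: Z=4.13 M=5.67 S=98.68 A=9.53 Y=109.71
t=1.15: Z=3.43 M=4.62 S=115.84 A=9.53 Y=113.30
t=1.73: Z=3.63 M=4.20 S=131.92 A=9.53 Y=115.35
t=2.31: Z=3.83 M=4.03 S=148.19 A=9.53 Y=117.26
t=2.88: Z=3.97 M=3.97 S=164.50 A=9.53 Y=119.18
t=3.46: Z=4.08 M=3.95 S=181.44 A=9.53 Y=121.20
t=4.04: Z=4.16 M=3.94 S=198.70 A=9.53 Y=123.26
t=4.61: Z=4.24 M=3.94 S=215.95 A=9.53 Y=125.34
t=5.19: Z=4.31 M=3.93 S=233.82 A=9.53 Y=127.49
Read off Z at T=5.19: 4.31

Z at T = 4.31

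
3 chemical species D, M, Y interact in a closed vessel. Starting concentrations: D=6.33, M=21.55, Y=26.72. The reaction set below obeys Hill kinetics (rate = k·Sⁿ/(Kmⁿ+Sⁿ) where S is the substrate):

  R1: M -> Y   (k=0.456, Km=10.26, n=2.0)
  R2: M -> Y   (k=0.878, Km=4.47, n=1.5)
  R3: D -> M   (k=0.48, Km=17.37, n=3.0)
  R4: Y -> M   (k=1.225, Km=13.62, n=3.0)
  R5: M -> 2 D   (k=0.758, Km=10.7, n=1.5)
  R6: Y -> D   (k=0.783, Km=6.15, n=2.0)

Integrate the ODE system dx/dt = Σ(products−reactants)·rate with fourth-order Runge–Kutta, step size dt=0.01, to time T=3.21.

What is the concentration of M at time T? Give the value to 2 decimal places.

M at T = 19.68

RK4 with dt=0.01: 321 steps to T=3.21. Trajectory (selected grid times):
t=0.00: D=6.33 M=21.55 Y=26.72
t=0.36: D=6.99 M=21.32 Y=26.49
t=0.71: D=7.63 M=21.11 Y=26.26
t=1.07: D=8.28 M=20.89 Y=26.03
t=1.43: D=8.93 M=20.67 Y=25.79
t=1.78: D=9.55 M=20.47 Y=25.57
t=2.14: D=10.19 M=20.26 Y=25.34
t=2.50: D=10.82 M=20.06 Y=25.11
t=2.85: D=11.42 M=19.87 Y=24.88
t=3.21: D=12.04 M=19.68 Y=24.65
Read off M at T=3.21: 19.68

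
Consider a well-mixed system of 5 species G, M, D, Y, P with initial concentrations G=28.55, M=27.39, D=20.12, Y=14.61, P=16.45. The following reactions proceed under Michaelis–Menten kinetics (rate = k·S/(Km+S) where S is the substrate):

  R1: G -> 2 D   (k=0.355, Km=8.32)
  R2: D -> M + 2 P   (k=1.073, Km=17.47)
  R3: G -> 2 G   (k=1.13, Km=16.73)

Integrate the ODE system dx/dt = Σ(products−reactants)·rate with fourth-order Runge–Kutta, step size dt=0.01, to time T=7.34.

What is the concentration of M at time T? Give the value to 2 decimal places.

M at T = 31.60

RK4 with dt=0.01: 734 steps to T=7.34. Trajectory (selected grid times):
t=0.00: G=28.55 M=27.39 D=20.12 Y=14.61 P=16.45
t=0.82: G=28.91 M=27.86 D=20.10 Y=14.61 P=17.39
t=1.63: G=29.27 M=28.33 D=20.08 Y=14.61 P=18.32
t=2.45: G=29.63 M=28.80 D=20.07 Y=14.61 P=19.26
t=3.26: G=29.99 M=29.26 D=20.05 Y=14.61 P=20.19
t=4.08: G=30.36 M=29.73 D=20.04 Y=14.61 P=21.13
t=4.89: G=30.73 M=30.20 D=20.03 Y=14.61 P=22.06
t=5.71: G=31.10 M=30.66 D=20.01 Y=14.61 P=23.00
t=6.52: G=31.47 M=31.13 D=20.00 Y=14.61 P=23.93
t=7.34: G=31.84 M=31.60 D=20.00 Y=14.61 P=24.87
Read off M at T=7.34: 31.60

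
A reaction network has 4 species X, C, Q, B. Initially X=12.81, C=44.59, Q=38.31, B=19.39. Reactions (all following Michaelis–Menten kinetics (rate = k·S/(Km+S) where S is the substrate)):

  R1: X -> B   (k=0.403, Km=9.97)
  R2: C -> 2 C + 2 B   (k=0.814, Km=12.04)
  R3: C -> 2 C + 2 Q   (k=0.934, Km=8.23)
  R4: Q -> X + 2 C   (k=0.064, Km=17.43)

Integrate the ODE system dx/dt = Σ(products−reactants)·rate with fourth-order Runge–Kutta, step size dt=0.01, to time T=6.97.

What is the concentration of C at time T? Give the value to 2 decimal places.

RK4 with dt=0.01: 697 steps to T=6.97. Trajectory (selected grid times):
t=0.00: X=12.81 C=44.59 Q=38.31 B=19.39
t=0.77: X=12.67 C=45.76 Q=39.49 B=20.55
t=1.55: X=12.53 C=46.95 Q=40.70 B=21.74
t=2.32: X=12.39 C=48.14 Q=41.89 B=22.91
t=3.10: X=12.25 C=49.34 Q=43.10 B=24.10
t=3.87: X=12.12 C=50.53 Q=44.30 B=25.28
t=4.65: X=11.98 C=51.75 Q=45.52 B=26.48
t=5.42: X=11.85 C=52.95 Q=46.72 B=27.67
t=6.20: X=11.71 C=54.17 Q=47.95 B=28.88
t=6.97: X=11.58 C=55.38 Q=49.16 B=30.07
Read off C at T=6.97: 55.38

C at T = 55.38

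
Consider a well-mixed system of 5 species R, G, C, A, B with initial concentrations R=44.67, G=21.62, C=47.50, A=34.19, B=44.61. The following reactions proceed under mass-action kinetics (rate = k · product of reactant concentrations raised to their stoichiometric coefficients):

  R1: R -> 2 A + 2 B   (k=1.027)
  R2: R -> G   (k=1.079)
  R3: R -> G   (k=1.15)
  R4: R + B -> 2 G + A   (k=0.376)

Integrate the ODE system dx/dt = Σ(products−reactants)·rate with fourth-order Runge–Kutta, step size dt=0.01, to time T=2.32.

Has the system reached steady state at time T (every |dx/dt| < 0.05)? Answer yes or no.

Steady state at T: yes

RK4 with dt=0.01: 232 steps to T=2.32. Trajectory (selected grid times):
t=0.00: R=44.67 G=21.62 C=47.50 A=34.19 B=44.61
t=0.26: R=1.96 G=94.07 C=47.50 A=73.26 B=17.99
t=0.52: R=0.15 G=96.89 C=47.50 A=74.84 B=17.16
t=0.77: R=0.01 G=97.11 C=47.50 A=74.97 B=17.09
t=1.03: R=0.00 G=97.13 C=47.50 A=74.98 B=17.09
t=1.29: R=0.00 G=97.13 C=47.50 A=74.98 B=17.09
t=1.55: R=0.00 G=97.13 C=47.50 A=74.98 B=17.09
t=1.80: R=0.00 G=97.13 C=47.50 A=74.98 B=17.09
t=2.06: R=0.00 G=97.13 C=47.50 A=74.98 B=17.09
t=2.32: R=0.00 G=97.13 C=47.50 A=74.98 B=17.09
Rates at T: R1=0.0000, R2=0.0000, R3=0.0000, R4=0.0000
dx/dt at T (Σ net stoichiometry × rate): R=-0.0000, G=+0.0000, C=+0.0000, A=+0.0000, B=-0.0000
Largest |dx/dt| is |+0.0000| (G) < 0.05 → steady.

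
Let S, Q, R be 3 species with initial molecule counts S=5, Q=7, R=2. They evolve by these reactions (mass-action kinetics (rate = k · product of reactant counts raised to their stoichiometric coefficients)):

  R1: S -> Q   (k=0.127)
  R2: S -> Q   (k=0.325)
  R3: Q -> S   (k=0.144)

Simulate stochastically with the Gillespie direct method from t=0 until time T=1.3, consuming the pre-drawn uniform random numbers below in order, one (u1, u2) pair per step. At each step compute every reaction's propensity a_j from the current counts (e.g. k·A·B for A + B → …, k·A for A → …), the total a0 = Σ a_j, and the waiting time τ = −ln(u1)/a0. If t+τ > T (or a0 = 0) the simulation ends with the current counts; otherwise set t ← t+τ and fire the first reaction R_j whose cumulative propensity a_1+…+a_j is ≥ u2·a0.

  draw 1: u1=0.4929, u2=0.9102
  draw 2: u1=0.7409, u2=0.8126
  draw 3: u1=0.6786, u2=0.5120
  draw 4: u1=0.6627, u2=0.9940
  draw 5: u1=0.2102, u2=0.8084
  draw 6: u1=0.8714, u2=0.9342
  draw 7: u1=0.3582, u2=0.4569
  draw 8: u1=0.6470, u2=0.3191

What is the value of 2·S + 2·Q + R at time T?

Value at T = 26

Check how each reaction changes W = 2·S + 2·Q + R (weight of products minus weight of reactants):
R1: S -> Q: (2·1) − (2·1) = 2 − 2 = 0
R2: S -> Q: (2·1) − (2·1) = 2 − 2 = 0
R3: Q -> S: (2·1) − (2·1) = 2 − 2 = 0
Every reaction leaves W unchanged, so W is conserved and no simulation is needed: W(T) = W(0) = 2·5 + 2·7 + 2 = 26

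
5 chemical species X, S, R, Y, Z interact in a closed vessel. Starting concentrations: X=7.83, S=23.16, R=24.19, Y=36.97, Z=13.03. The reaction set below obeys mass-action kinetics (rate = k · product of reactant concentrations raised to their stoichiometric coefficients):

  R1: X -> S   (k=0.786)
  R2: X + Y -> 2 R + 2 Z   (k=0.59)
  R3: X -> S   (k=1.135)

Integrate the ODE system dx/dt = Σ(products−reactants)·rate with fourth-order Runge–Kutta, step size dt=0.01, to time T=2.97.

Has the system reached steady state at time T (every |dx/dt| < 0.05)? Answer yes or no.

RK4 with dt=0.01: 297 steps to T=2.97. Trajectory (selected grid times):
t=0.00: X=7.83 S=23.16 R=24.19 Y=36.97 Z=13.03
t=0.33: X=0.01 S=23.86 R=38.44 Y=29.85 Z=27.28
t=0.66: X=0.00 S=23.86 R=38.45 Y=29.84 Z=27.29
t=0.99: X=0.00 S=23.86 R=38.45 Y=29.84 Z=27.29
t=1.32: X=0.00 S=23.86 R=38.45 Y=29.84 Z=27.29
t=1.65: X=0.00 S=23.86 R=38.45 Y=29.84 Z=27.29
t=1.98: X=0.00 S=23.86 R=38.45 Y=29.84 Z=27.29
t=2.31: X=0.00 S=23.86 R=38.45 Y=29.84 Z=27.29
t=2.64: X=0.00 S=23.86 R=38.45 Y=29.84 Z=27.29
t=2.97: X=0.00 S=23.86 R=38.45 Y=29.84 Z=27.29
Rates at T: R1=0.0000, R2=0.0000, R3=0.0000
dx/dt at T (Σ net stoichiometry × rate): X=-0.0000, S=+0.0000, R=+0.0000, Y=-0.0000, Z=+0.0000
Largest |dx/dt| is |+0.0000| (R) < 0.05 → steady.

Steady state at T: yes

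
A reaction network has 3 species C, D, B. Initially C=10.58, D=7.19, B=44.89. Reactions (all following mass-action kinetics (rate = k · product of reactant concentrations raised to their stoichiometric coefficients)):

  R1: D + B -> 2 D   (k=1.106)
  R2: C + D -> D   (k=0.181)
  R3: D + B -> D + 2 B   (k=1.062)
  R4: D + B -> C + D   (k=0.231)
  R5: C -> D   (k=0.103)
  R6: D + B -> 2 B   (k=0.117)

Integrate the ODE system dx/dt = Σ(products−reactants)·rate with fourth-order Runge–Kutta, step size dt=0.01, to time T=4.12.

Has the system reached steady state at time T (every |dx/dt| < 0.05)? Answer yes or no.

Steady state at T: yes

RK4 with dt=0.01: 412 steps to T=4.12. Trajectory (selected grid times):
t=0.00: C=10.58 D=7.19 B=44.89
t=0.46: C=0.00 D=288.47 B=0.00
t=0.92: C=0.00 D=288.47 B=0.00
t=1.37: C=0.00 D=288.47 B=0.00
t=1.83: C=0.00 D=288.47 B=0.00
t=2.29: C=0.00 D=288.47 B=0.00
t=2.75: C=0.00 D=288.47 B=0.00
t=3.20: C=0.00 D=288.47 B=0.00
t=3.66: C=0.00 D=288.47 B=0.00
t=4.12: C=0.00 D=288.47 B=0.00
Rates at T: R1=0.0000, R2=0.0000, R3=0.0000, R4=0.0000, R5=0.0000, R6=0.0000
dx/dt at T (Σ net stoichiometry × rate): C=-0.0000, D=+0.0000, B=-0.0000
Largest |dx/dt| is |-0.0000| (C) < 0.05 → steady.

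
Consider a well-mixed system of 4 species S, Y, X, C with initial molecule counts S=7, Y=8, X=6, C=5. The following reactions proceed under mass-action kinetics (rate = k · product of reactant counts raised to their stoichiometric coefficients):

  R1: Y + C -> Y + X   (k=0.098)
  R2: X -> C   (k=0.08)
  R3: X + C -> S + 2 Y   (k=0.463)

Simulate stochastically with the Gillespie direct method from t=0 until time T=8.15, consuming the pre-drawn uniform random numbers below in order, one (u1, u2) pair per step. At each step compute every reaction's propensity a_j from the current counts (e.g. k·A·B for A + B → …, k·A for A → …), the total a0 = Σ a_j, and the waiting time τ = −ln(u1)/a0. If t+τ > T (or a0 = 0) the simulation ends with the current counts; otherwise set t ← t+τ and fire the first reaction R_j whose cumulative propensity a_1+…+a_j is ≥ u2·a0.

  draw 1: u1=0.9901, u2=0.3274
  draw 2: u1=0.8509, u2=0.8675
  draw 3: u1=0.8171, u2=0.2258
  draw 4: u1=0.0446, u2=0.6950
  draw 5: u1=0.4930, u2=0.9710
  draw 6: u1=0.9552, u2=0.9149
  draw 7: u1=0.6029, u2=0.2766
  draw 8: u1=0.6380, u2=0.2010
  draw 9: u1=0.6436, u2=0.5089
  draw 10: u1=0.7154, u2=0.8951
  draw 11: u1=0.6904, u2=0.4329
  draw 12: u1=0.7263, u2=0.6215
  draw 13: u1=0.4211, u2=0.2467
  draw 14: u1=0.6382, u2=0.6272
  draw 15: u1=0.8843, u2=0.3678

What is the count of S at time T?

S at T = 11

t=0.000: S=7 Y=8 X=6 C=5
Draw 1: a1=3.920, a2=0.480, a3=13.890, a0=18.290; τ=−ln(0.9901)/18.290=0.001 → t=0.001; u2·a0=0.3274·18.290=5.988; a1+a2=4.400 < 5.988 ≤ a1+…+a3=18.290 → R3 fires; S=8 Y=10 X=5 C=4
Draw 2: a1=3.920, a2=0.400, a3=9.260, a0=13.580; τ=−ln(0.8509)/13.580=0.012 → t=0.012; u2·a0=0.8675·13.580=11.781; a1+a2=4.320 < 11.781 ≤ a1+…+a3=13.580 → R3 fires; S=9 Y=12 X=4 C=3
Draw 3: a1=3.528, a2=0.320, a3=5.556, a0=9.404; τ=−ln(0.8171)/9.404=0.021 → t=0.034; u2·a0=0.2258·9.404=2.123 ≤ a1=3.528 → R1 fires; S=9 Y=12 X=5 C=2
Draw 4: a1=2.352, a2=0.400, a3=4.630, a0=7.382; τ=−ln(0.0446)/7.382=0.421 → t=0.455; u2·a0=0.6950·7.382=5.130; a1+a2=2.752 < 5.130 ≤ a1+…+a3=7.382 → R3 fires; S=10 Y=14 X=4 C=1
Draw 5: a1=1.372, a2=0.320, a3=1.852, a0=3.544; τ=−ln(0.4930)/3.544=0.200 → t=0.655; u2·a0=0.9710·3.544=3.441; a1+a2=1.692 < 3.441 ≤ a1+…+a3=3.544 → R3 fires; S=11 Y=16 X=3 C=0
Draw 6: a1=0.000, a2=0.240, a3=0.000, a0=0.240; τ=−ln(0.9552)/0.240=0.191 → t=0.846; u2·a0=0.9149·0.240=0.220; a1=0.000 < 0.220 ≤ a1+a2=0.240 → R2 fires; S=11 Y=16 X=2 C=1
Draw 7: a1=1.568, a2=0.160, a3=0.926, a0=2.654; τ=−ln(0.6029)/2.654=0.191 → t=1.036; u2·a0=0.2766·2.654=0.734 ≤ a1=1.568 → R1 fires; S=11 Y=16 X=3 C=0
Draw 8: a1=0.000, a2=0.240, a3=0.000, a0=0.240; τ=−ln(0.6380)/0.240=1.873 → t=2.909; u2·a0=0.2010·0.240=0.048; a1=0.000 < 0.048 ≤ a1+a2=0.240 → R2 fires; S=11 Y=16 X=2 C=1
Draw 9: a1=1.568, a2=0.160, a3=0.926, a0=2.654; τ=−ln(0.6436)/2.654=0.166 → t=3.075; u2·a0=0.5089·2.654=1.351 ≤ a1=1.568 → R1 fires; S=11 Y=16 X=3 C=0
Draw 10: a1=0.000, a2=0.240, a3=0.000, a0=0.240; τ=−ln(0.7154)/0.240=1.395 → t=4.470; u2·a0=0.8951·0.240=0.215; a1=0.000 < 0.215 ≤ a1+a2=0.240 → R2 fires; S=11 Y=16 X=2 C=1
Draw 11: a1=1.568, a2=0.160, a3=0.926, a0=2.654; τ=−ln(0.6904)/2.654=0.140 → t=4.610; u2·a0=0.4329·2.654=1.149 ≤ a1=1.568 → R1 fires; S=11 Y=16 X=3 C=0
Draw 12: a1=0.000, a2=0.240, a3=0.000, a0=0.240; τ=−ln(0.7263)/0.240=1.332 → t=5.943; u2·a0=0.6215·0.240=0.149; a1=0.000 < 0.149 ≤ a1+a2=0.240 → R2 fires; S=11 Y=16 X=2 C=1
Draw 13: a1=1.568, a2=0.160, a3=0.926, a0=2.654; τ=−ln(0.4211)/2.654=0.326 → t=6.268; u2·a0=0.2467·2.654=0.655 ≤ a1=1.568 → R1 fires; S=11 Y=16 X=3 C=0
Draw 14: a1=0.000, a2=0.240, a3=0.000, a0=0.240; τ=−ln(0.6382)/0.240=1.871 → t=8.140; u2·a0=0.6272·0.240=0.151; a1=0.000 < 0.151 ≤ a1+a2=0.240 → R2 fires; S=11 Y=16 X=2 C=1
Draw 15: a1=1.568, a2=0.160, a3=0.926, a0=2.654; τ=−ln(0.8843)/2.654=0.046 → t=8.186 > T=8.15: stop.
Read off S at T=8.15: 11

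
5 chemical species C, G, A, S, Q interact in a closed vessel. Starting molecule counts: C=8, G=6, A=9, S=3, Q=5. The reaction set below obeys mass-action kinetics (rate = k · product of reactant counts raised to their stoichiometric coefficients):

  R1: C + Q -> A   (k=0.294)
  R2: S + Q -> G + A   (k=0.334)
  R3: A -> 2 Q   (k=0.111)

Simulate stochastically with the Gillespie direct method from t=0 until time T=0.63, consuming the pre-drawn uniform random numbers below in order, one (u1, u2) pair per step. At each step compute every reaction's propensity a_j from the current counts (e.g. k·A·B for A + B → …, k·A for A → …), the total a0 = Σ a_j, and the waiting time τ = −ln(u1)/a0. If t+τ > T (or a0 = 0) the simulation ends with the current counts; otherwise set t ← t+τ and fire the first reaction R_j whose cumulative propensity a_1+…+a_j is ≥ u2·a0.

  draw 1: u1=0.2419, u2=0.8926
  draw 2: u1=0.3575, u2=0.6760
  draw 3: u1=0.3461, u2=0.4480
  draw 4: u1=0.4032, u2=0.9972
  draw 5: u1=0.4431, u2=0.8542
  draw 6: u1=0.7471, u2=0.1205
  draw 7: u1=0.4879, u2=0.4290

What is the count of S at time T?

t=0.000: C=8 G=6 A=9 S=3 Q=5
Draw 1: a1=11.760, a2=5.010, a3=0.999, a0=17.769; τ=−ln(0.2419)/17.769=0.080 → t=0.080; u2·a0=0.8926·17.769=15.861; a1=11.760 < 15.861 ≤ a1+a2=16.770 → R2 fires; C=8 G=7 A=10 S=2 Q=4
Draw 2: a1=9.408, a2=2.672, a3=1.110, a0=13.190; τ=−ln(0.3575)/13.190=0.078 → t=0.158; u2·a0=0.6760·13.190=8.916 ≤ a1=9.408 → R1 fires; C=7 G=7 A=11 S=2 Q=3
Draw 3: a1=6.174, a2=2.004, a3=1.221, a0=9.399; τ=−ln(0.3461)/9.399=0.113 → t=0.271; u2·a0=0.4480·9.399=4.211 ≤ a1=6.174 → R1 fires; C=6 G=7 A=12 S=2 Q=2
Draw 4: a1=3.528, a2=1.336, a3=1.332, a0=6.196; τ=−ln(0.4032)/6.196=0.147 → t=0.417; u2·a0=0.9972·6.196=6.179; a1+a2=4.864 < 6.179 ≤ a1+…+a3=6.196 → R3 fires; C=6 G=7 A=11 S=2 Q=4
Draw 5: a1=7.056, a2=2.672, a3=1.221, a0=10.949; τ=−ln(0.4431)/10.949=0.074 → t=0.492; u2·a0=0.8542·10.949=9.353; a1=7.056 < 9.353 ≤ a1+a2=9.728 → R2 fires; C=6 G=8 A=12 S=1 Q=3
Draw 6: a1=5.292, a2=1.002, a3=1.332, a0=7.626; τ=−ln(0.7471)/7.626=0.038 → t=0.530; u2·a0=0.1205·7.626=0.919 ≤ a1=5.292 → R1 fires; C=5 G=8 A=13 S=1 Q=2
Draw 7: a1=2.940, a2=0.668, a3=1.443, a0=5.051; τ=−ln(0.4879)/5.051=0.142 → t=0.672 > T=0.63: stop.
Read off S at T=0.63: 1

S at T = 1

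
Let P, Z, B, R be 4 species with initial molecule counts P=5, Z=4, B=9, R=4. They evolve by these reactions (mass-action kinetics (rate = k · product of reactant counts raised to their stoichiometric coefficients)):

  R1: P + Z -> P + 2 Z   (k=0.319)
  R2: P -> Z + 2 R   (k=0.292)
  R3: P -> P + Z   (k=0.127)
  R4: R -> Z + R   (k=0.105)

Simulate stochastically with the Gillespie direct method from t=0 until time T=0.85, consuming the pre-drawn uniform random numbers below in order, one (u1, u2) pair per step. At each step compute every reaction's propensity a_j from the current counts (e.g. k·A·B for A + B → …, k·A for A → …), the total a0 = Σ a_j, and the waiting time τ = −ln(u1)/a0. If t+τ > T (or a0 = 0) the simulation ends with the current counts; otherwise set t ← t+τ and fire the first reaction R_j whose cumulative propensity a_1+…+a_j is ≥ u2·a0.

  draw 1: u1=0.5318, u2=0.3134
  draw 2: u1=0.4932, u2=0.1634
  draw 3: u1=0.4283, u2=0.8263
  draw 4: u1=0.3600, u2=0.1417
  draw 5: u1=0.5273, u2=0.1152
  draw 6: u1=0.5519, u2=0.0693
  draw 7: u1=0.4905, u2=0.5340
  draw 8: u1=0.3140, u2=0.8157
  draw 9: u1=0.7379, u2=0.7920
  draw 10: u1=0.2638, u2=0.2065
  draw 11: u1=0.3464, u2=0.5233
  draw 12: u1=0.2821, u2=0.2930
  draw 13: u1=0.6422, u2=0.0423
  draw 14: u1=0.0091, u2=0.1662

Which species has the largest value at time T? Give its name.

Dominant species at T: Z

t=0.000: P=5 Z=4 B=9 R=4
Draw 1: a1=6.380, a2=1.460, a3=0.635, a4=0.420, a0=8.895; τ=−ln(0.5318)/8.895=0.071 → t=0.071; u2·a0=0.3134·8.895=2.788 ≤ a1=6.380 → R1 fires; P=5 Z=5 B=9 R=4
Draw 2: a1=7.975, a2=1.460, a3=0.635, a4=0.420, a0=10.490; τ=−ln(0.4932)/10.490=0.067 → t=0.138; u2·a0=0.1634·10.490=1.714 ≤ a1=7.975 → R1 fires; P=5 Z=6 B=9 R=4
Draw 3: a1=9.570, a2=1.460, a3=0.635, a4=0.420, a0=12.085; τ=−ln(0.4283)/12.085=0.070 → t=0.209; u2·a0=0.8263·12.085=9.986; a1=9.570 < 9.986 ≤ a1+a2=11.030 → R2 fires; P=4 Z=7 B=9 R=6
Draw 4: a1=8.932, a2=1.168, a3=0.508, a4=0.630, a0=11.238; τ=−ln(0.3600)/11.238=0.091 → t=0.299; u2·a0=0.1417·11.238=1.592 ≤ a1=8.932 → R1 fires; P=4 Z=8 B=9 R=6
Draw 5: a1=10.208, a2=1.168, a3=0.508, a4=0.630, a0=12.514; τ=−ln(0.5273)/12.514=0.051 → t=0.351; u2·a0=0.1152·12.514=1.442 ≤ a1=10.208 → R1 fires; P=4 Z=9 B=9 R=6
Draw 6: a1=11.484, a2=1.168, a3=0.508, a4=0.630, a0=13.790; τ=−ln(0.5519)/13.790=0.043 → t=0.394; u2·a0=0.0693·13.790=0.956 ≤ a1=11.484 → R1 fires; P=4 Z=10 B=9 R=6
Draw 7: a1=12.760, a2=1.168, a3=0.508, a4=0.630, a0=15.066; τ=−ln(0.4905)/15.066=0.047 → t=0.441; u2·a0=0.5340·15.066=8.045 ≤ a1=12.760 → R1 fires; P=4 Z=11 B=9 R=6
Draw 8: a1=14.036, a2=1.168, a3=0.508, a4=0.630, a0=16.342; τ=−ln(0.3140)/16.342=0.071 → t=0.512; u2·a0=0.8157·16.342=13.330 ≤ a1=14.036 → R1 fires; P=4 Z=12 B=9 R=6
Draw 9: a1=15.312, a2=1.168, a3=0.508, a4=0.630, a0=17.618; τ=−ln(0.7379)/17.618=0.017 → t=0.529; u2·a0=0.7920·17.618=13.953 ≤ a1=15.312 → R1 fires; P=4 Z=13 B=9 R=6
Draw 10: a1=16.588, a2=1.168, a3=0.508, a4=0.630, a0=18.894; τ=−ln(0.2638)/18.894=0.071 → t=0.600; u2·a0=0.2065·18.894=3.902 ≤ a1=16.588 → R1 fires; P=4 Z=14 B=9 R=6
Draw 11: a1=17.864, a2=1.168, a3=0.508, a4=0.630, a0=20.170; τ=−ln(0.3464)/20.170=0.053 → t=0.652; u2·a0=0.5233·20.170=10.555 ≤ a1=17.864 → R1 fires; P=4 Z=15 B=9 R=6
Draw 12: a1=19.140, a2=1.168, a3=0.508, a4=0.630, a0=21.446; τ=−ln(0.2821)/21.446=0.059 → t=0.711; u2·a0=0.2930·21.446=6.284 ≤ a1=19.140 → R1 fires; P=4 Z=16 B=9 R=6
Draw 13: a1=20.416, a2=1.168, a3=0.508, a4=0.630, a0=22.722; τ=−ln(0.6422)/22.722=0.019 → t=0.731; u2·a0=0.0423·22.722=0.961 ≤ a1=20.416 → R1 fires; P=4 Z=17 B=9 R=6
Draw 14: a1=21.692, a2=1.168, a3=0.508, a4=0.630, a0=23.998; τ=−ln(0.0091)/23.998=0.196 → t=0.927 > T=0.85: stop.
At T=0.85: P=4 Z=17 B=9 R=6; the largest is Z.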